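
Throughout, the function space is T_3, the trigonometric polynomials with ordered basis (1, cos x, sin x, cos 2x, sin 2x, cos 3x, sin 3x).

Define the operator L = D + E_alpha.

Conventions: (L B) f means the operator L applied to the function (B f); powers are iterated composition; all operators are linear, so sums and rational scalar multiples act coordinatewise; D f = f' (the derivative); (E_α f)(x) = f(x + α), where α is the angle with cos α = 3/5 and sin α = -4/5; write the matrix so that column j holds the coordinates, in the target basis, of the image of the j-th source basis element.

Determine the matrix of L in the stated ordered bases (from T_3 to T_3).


the matrix is [[1, 0, 0, 0, 0, 0, 0]; [0, 3/5, 1/5, 0, 0, 0, 0]; [0, -1/5, 3/5, 0, 0, 0, 0]; [0, 0, 0, -7/25, 26/25, 0, 0]; [0, 0, 0, -26/25, -7/25, 0, 0]; [0, 0, 0, 0, 0, -117/125, 331/125]; [0, 0, 0, 0, 0, -331/125, -117/125]] (rows listed top to bottom)

image of 1: 1
image of cos x: (3/5)cos x - (1/5)sin x
image of sin x: (1/5)cos x + (3/5)sin x
image of cos 2x: -(7/25)cos 2x - (26/25)sin 2x
image of sin 2x: (26/25)cos 2x - (7/25)sin 2x
image of cos 3x: -(117/125)cos 3x - (331/125)sin 3x
image of sin 3x: (331/125)cos 3x - (117/125)sin 3x
each image's coordinates form column j of the matrix


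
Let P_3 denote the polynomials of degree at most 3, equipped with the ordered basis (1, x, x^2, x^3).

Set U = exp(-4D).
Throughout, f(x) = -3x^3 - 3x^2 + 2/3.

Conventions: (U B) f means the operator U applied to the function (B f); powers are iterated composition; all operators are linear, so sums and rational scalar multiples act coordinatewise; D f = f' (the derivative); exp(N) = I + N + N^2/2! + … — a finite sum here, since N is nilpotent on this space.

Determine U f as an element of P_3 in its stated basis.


order-1 term: 36x^2 + 24x
order-2 term: -144x - 48
order-3 term: 192
the series for exp(-4D) f terminates at order 3
exp(-4D) f = -3x^3 + 33x^2 - 120x + 434/3

g(x) = -3x^3 + 33x^2 - 120x + 434/3


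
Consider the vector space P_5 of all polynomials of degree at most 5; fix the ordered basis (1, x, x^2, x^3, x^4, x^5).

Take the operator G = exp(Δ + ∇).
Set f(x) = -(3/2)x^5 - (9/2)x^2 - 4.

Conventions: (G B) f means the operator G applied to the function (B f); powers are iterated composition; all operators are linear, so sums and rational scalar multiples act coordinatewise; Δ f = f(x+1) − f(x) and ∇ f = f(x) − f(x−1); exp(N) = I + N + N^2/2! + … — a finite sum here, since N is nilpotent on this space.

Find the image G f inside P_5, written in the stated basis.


order-1 term: -15x^4 - 30x^2 - 18x - 3
order-2 term: -60x^3 - 120x - 18
order-3 term: -120x^2 - 120
order-4 term: -120x
order-5 term: -48
the series for exp(Δ + ∇) f terminates at order 5
exp(Δ + ∇) f = -(3/2)x^5 - 15x^4 - 60x^3 - (309/2)x^2 - 258x - 193

the result is g(x) = -(3/2)x^5 - 15x^4 - 60x^3 - (309/2)x^2 - 258x - 193


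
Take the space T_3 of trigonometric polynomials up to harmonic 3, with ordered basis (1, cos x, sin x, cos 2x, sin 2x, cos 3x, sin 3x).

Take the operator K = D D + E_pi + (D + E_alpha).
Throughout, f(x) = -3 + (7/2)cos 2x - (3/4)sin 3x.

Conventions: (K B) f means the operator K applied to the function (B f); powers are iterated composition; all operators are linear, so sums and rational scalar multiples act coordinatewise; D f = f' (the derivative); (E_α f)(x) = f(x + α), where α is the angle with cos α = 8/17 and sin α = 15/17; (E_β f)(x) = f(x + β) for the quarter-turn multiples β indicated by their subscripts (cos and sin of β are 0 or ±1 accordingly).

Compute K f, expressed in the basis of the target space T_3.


D f = -7sin 2x - (9/4)cos 3x
D D f = -14cos 2x + (27/4)sin 3x
E_pi f = -3 + (7/2)cos 2x + (3/4)sin 3x
D f = -7sin 2x - (9/4)cos 3x
E_alpha f = -3 - (1127/578)cos 2x - (840/289)sin 2x + (1485/19652)cos 3x + (3666/4913)sin 3x
(D + E_alpha) f = -3 - (1127/578)cos 2x - (2863/289)sin 2x - (10683/4913)cos 3x + (3666/4913)sin 3x
(D D + E_pi + (D + E_alpha)) f = -6 - (3598/289)cos 2x - (2863/289)sin 2x - (10683/4913)cos 3x + (81027/9826)sin 3x

the image equals g(x) = -6 - (3598/289)cos 2x - (2863/289)sin 2x - (10683/4913)cos 3x + (81027/9826)sin 3x


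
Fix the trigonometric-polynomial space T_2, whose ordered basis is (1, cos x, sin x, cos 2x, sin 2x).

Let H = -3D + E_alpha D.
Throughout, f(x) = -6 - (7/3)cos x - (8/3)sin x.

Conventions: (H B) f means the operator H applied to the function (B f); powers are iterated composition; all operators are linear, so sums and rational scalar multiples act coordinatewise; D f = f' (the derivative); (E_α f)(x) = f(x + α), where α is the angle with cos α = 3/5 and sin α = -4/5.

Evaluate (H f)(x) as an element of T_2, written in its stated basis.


D f = -(8/3)cos x + (7/3)sin x
(-3D) f = 8cos x - 7sin x
D f = -(8/3)cos x + (7/3)sin x
E_alpha D f = -(52/15)cos x - (11/15)sin x
(-3D + E_alpha D) f = (68/15)cos x - (116/15)sin x

g(x) = (68/15)cos x - (116/15)sin x


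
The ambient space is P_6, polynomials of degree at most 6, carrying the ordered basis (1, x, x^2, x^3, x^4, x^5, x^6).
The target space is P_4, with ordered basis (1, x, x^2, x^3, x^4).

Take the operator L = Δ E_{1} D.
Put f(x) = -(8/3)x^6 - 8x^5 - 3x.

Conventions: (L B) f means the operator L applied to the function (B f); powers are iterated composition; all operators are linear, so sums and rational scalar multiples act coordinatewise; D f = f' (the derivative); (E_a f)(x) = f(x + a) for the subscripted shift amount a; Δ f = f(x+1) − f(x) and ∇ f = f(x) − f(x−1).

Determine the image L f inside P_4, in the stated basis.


g(x) = -80x^4 - 640x^3 - 1840x^2 - 2320x - 1096

D f = -16x^5 - 40x^4 - 3
E_{1} D f = -16x^5 - 120x^4 - 320x^3 - 400x^2 - 240x - 59
Δ E_{1} D f = -80x^4 - 640x^3 - 1840x^2 - 2320x - 1096


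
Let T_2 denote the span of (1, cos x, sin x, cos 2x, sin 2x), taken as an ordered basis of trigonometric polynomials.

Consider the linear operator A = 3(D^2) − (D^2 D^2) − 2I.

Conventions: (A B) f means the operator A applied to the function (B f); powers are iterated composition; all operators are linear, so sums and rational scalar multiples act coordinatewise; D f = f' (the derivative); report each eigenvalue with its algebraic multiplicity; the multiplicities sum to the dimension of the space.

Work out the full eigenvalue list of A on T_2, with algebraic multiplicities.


λ = -30 (multiplicity 2), λ = -6 (multiplicity 2), λ = -2 (multiplicity 1)

image of 1: -2
image of cos x: -6cos x
image of sin x: -6sin x
image of cos 2x: -30cos 2x
image of sin 2x: -30sin 2x
the matrix is diagonal; its diagonal is (-2, -6, -6, -30, -30)
for a triangular matrix the eigenvalues are the diagonal entries, with algebraic multiplicity their repetition count


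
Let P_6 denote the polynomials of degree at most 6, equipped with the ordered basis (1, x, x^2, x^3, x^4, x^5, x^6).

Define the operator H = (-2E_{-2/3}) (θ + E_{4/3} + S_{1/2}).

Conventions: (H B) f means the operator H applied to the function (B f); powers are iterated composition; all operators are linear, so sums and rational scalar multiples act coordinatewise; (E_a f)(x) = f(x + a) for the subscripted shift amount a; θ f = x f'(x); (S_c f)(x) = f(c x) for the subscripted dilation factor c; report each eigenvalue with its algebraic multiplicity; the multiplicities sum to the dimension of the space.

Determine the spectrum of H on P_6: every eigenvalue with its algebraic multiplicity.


image of 1: -4
image of x: -5x + 2/3
image of x^2: -(13/2)x^2 + (10/3)x - 26/9
image of x^3: -(33/4)x^3 + (17/2)x^2 - 11x + 34/27
image of x^4: -(81/8)x^4 + (49/3)x^3 - 27x^2 + (196/27)x - 2
image of x^5: -(193/16)x^5 + (215/8)x^4 - (965/18)x^3 + (215/9)x^2 - (965/81)x + 86/81
image of x^6: -(449/32)x^6 + (321/8)x^5 - (2245/24)x^4 + (535/9)x^3 - (2245/54)x^2 + (214/27)x - 898/729
the matrix is upper triangular; its diagonal is (-4, -5, -13/2, -33/4, -81/8, -193/16, -449/32)
for a triangular matrix the eigenvalues are the diagonal entries, with algebraic multiplicity their repetition count

λ = -449/32 (multiplicity 1), λ = -193/16 (multiplicity 1), λ = -81/8 (multiplicity 1), λ = -33/4 (multiplicity 1), λ = -13/2 (multiplicity 1), λ = -5 (multiplicity 1), λ = -4 (multiplicity 1)


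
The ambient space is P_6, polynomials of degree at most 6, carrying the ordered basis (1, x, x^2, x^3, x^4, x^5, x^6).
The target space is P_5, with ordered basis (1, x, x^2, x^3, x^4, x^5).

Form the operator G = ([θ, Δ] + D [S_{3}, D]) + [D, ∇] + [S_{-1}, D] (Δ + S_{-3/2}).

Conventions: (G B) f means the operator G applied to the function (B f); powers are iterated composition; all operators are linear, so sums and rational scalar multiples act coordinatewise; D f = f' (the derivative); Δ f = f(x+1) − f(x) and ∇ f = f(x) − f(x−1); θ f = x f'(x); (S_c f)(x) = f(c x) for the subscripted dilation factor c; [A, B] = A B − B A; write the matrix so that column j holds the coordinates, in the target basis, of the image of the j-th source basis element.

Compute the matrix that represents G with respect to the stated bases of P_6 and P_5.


image of 1: 0
image of x: -4
image of x^2: -11x - 10
image of x^3: -(93/4)x^2 - 126x + 3
image of x^4: -(89/2)x^3 - 636x^2 - 36x + 4
image of x^5: -(1295/16)x^4 - 3300x^3 + 30x^2 - 60x + 5
image of x^6: -(2283/16)x^5 - 14550x^4 - 180x^3 + 60x^2 - 90x + 6
each image's coordinates form column j of the matrix

the matrix is [[0, -4, -10, 3, 4, 5, 6]; [0, 0, -11, -126, -36, -60, -90]; [0, 0, 0, -93/4, -636, 30, 60]; [0, 0, 0, 0, -89/2, -3300, -180]; [0, 0, 0, 0, 0, -1295/16, -14550]; [0, 0, 0, 0, 0, 0, -2283/16]] (rows listed top to bottom)


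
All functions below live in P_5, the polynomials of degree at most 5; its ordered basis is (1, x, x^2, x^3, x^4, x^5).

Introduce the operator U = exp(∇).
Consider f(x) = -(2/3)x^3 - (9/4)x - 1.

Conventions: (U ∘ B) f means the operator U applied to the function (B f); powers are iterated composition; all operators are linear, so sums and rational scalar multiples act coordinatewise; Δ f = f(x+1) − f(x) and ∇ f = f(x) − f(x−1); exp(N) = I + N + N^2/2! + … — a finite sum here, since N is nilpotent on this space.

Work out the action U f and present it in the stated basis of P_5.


the image equals g(x) = -(2/3)x^3 - 2x^2 - (9/4)x - 31/12

order-1 term: -2x^2 + 2x - 35/12
order-2 term: -2x + 2
order-3 term: -2/3
the series for exp(∇) f terminates at order 3
exp(∇) f = -(2/3)x^3 - 2x^2 - (9/4)x - 31/12


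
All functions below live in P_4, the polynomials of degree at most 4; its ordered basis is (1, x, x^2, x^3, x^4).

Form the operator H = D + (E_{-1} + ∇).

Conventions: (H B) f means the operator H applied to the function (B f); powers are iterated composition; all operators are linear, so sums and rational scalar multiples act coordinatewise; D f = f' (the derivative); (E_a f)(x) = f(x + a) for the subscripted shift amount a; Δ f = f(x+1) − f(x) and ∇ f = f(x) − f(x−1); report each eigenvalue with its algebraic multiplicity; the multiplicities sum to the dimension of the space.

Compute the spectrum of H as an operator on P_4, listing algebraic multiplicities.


image of 1: 1
image of x: x + 1
image of x^2: x^2 + 2x
image of x^3: x^3 + 3x^2
image of x^4: x^4 + 4x^3
the matrix is upper triangular; its diagonal is (1, 1, 1, 1, 1)
for a triangular matrix the eigenvalues are the diagonal entries, with algebraic multiplicity their repetition count

λ = 1 (multiplicity 5)


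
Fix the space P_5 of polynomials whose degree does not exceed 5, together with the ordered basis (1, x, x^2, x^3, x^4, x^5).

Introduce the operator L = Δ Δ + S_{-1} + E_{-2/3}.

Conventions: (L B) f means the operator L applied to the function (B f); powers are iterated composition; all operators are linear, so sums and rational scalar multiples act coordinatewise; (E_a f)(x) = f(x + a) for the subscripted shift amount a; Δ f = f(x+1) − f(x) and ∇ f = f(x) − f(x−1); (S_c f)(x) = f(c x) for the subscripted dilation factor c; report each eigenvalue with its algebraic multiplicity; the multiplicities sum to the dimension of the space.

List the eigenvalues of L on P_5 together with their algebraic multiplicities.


image of 1: 2
image of x: -2/3
image of x^2: 2x^2 - (4/3)x + 22/9
image of x^3: -2x^2 + (22/3)x + 154/27
image of x^4: 2x^4 - (8/3)x^3 + (44/3)x^2 + (616/27)x + 1150/81
image of x^5: -(10/3)x^4 + (220/9)x^3 + (1540/27)x^2 + (5750/81)x + 7258/243
the matrix is upper triangular; its diagonal is (2, 0, 2, 0, 2, 0)
for a triangular matrix the eigenvalues are the diagonal entries, with algebraic multiplicity their repetition count

λ = 0 (multiplicity 3), λ = 2 (multiplicity 3)


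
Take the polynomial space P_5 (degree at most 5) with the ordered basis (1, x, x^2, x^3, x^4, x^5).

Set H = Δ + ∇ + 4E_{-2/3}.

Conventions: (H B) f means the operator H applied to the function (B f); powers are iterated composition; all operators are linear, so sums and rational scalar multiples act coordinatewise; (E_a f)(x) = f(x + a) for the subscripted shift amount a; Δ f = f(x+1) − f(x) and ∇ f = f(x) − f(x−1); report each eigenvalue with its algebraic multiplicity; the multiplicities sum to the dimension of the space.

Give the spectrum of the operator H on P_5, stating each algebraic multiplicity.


image of 1: 4
image of x: 4x - 2/3
image of x^2: 4x^2 - (4/3)x + 16/9
image of x^3: 4x^3 - 2x^2 + (16/3)x + 22/27
image of x^4: 4x^4 - (8/3)x^3 + (32/3)x^2 + (88/27)x + 64/81
image of x^5: 4x^5 - (10/3)x^4 + (160/9)x^3 + (220/27)x^2 + (320/81)x + 358/243
the matrix is upper triangular; its diagonal is (4, 4, 4, 4, 4, 4)
for a triangular matrix the eigenvalues are the diagonal entries, with algebraic multiplicity their repetition count

λ = 4 (multiplicity 6)


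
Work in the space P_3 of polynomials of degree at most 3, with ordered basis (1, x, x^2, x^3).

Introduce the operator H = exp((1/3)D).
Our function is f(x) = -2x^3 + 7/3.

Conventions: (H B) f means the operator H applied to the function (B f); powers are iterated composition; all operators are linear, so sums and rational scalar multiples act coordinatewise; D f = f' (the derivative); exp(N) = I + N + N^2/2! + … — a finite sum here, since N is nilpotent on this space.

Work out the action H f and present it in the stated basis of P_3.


order-1 term: -2x^2
order-2 term: -(2/3)x
order-3 term: -2/27
the series for exp((1/3)D) f terminates at order 3
exp((1/3)D) f = -2x^3 - 2x^2 - (2/3)x + 61/27

the result is g(x) = -2x^3 - 2x^2 - (2/3)x + 61/27


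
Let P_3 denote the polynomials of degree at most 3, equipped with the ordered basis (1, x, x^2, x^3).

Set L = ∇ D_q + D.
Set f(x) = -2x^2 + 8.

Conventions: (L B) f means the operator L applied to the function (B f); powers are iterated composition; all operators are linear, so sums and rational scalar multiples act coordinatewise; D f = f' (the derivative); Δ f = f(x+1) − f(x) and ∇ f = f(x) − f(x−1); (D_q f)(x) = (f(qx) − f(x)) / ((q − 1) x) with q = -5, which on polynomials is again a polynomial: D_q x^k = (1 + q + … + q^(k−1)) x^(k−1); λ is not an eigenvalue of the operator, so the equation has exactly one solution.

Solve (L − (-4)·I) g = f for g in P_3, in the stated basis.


write g with unknown coordinates in the stated basis and equate coefficients in (L − (-4)·I) g = f
solving from the highest basis element down gives g = -(1/2)x^2 + (1/4)x + 23/16
check: L g = -x + 9/4
so L g − (-4)·g = -2x^2 + 8 = f ✓

g(x) = -(1/2)x^2 + (1/4)x + 23/16


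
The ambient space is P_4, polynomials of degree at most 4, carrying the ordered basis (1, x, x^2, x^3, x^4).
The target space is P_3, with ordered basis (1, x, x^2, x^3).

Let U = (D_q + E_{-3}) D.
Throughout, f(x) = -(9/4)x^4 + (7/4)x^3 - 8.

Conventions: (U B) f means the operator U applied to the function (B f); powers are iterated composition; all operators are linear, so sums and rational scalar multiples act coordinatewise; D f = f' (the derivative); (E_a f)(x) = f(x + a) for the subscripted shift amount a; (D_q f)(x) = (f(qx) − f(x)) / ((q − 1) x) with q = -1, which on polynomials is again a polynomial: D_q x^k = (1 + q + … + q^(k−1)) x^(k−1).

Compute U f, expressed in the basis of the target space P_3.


D f = -9x^3 + (21/4)x^2
D_q D f = -9x^2
E_{-3} D f = -9x^3 + (345/4)x^2 - (549/2)x + 1161/4
(D_q + E_{-3}) D f = -9x^3 + (309/4)x^2 - (549/2)x + 1161/4

the image equals g(x) = -9x^3 + (309/4)x^2 - (549/2)x + 1161/4


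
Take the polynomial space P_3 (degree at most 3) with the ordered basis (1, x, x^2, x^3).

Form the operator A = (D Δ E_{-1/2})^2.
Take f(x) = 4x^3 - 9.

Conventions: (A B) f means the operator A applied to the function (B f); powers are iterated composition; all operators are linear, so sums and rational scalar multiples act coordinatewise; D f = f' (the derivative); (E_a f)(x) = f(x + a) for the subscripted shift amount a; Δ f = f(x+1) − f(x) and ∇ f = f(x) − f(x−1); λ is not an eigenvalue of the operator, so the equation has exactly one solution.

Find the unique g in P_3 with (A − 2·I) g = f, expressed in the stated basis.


write g with unknown coordinates in the stated basis and equate coefficients in (A − 2·I) g = f
solving from the highest basis element down gives g = -2x^3 + 9/2
check: A g = 0
so A g − 2·g = 4x^3 - 9 = f ✓

the result is g(x) = -2x^3 + 9/2


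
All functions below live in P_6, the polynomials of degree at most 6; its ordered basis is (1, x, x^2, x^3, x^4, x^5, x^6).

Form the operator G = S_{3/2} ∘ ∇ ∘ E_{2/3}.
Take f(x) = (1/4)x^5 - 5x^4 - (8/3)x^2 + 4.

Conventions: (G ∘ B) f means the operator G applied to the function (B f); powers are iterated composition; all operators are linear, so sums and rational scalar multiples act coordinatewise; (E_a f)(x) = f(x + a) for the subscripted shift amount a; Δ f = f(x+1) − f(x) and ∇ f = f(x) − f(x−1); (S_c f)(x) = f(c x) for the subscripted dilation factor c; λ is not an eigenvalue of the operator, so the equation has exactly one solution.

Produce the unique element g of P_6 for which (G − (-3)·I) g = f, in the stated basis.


write g with unknown coordinates in the stated basis and equate coefficients in (G − (-3)·I) g = f
solving from the highest basis element down gives g = (1/12)x^5 - (455/192)x^4 + (1325/128)x^3 - (96001/4608)x^2 + (713279/41472)x - 36071/11664
check: G g = (135/64)x^4 - (3975/128)x^3 + (30635/512)x^2 - (713279/13824)x + 51623/3888
so G g − (-3)·g = (1/4)x^5 - 5x^4 - (8/3)x^2 + 4 = f ✓

g(x) = (1/12)x^5 - (455/192)x^4 + (1325/128)x^3 - (96001/4608)x^2 + (713279/41472)x - 36071/11664


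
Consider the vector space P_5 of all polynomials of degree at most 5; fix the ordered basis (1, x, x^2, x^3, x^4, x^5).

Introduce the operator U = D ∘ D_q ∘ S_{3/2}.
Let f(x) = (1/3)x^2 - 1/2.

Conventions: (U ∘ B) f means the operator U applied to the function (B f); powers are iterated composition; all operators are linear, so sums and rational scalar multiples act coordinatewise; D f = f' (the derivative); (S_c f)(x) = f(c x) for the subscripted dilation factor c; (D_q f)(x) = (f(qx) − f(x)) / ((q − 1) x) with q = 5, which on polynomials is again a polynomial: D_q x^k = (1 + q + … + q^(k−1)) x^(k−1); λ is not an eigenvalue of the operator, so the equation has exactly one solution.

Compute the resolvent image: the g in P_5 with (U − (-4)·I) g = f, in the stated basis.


write g with unknown coordinates in the stated basis and equate coefficients in (U − (-4)·I) g = f
solving from the highest basis element down gives g = (1/12)x^2 - 13/32
check: U g = 9/8
so U g − (-4)·g = (1/3)x^2 - 1/2 = f ✓

the image equals g(x) = (1/12)x^2 - 13/32


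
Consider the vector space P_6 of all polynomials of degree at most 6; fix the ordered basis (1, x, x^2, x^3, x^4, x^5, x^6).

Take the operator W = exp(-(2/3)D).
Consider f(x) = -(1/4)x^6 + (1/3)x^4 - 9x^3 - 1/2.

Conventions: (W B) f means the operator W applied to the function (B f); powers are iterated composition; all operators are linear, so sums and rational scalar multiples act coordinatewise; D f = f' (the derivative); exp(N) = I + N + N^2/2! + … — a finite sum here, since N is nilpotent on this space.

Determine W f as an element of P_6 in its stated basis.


order-1 term: x^5 - (8/9)x^3 + 18x^2
order-2 term: -(5/3)x^4 + (8/9)x^2 - 12x
order-3 term: (40/27)x^3 - (32/81)x + 8/3
order-4 term: -(20/27)x^2 + 16/243
order-5 term: (16/81)x
order-6 term: -16/729
the series for exp(-(2/3)D) f terminates at order 6
exp(-(2/3)D) f = -(1/4)x^6 + x^5 - (4/3)x^4 - (227/27)x^3 + (490/27)x^2 - (988/81)x + 3223/1458

g(x) = -(1/4)x^6 + x^5 - (4/3)x^4 - (227/27)x^3 + (490/27)x^2 - (988/81)x + 3223/1458


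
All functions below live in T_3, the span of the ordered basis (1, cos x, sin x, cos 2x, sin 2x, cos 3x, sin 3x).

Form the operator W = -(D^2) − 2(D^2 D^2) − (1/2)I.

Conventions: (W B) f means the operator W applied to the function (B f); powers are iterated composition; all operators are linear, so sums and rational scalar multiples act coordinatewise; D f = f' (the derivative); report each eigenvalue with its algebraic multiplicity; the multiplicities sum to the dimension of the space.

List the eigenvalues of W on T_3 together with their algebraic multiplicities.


λ = -307/2 (multiplicity 2), λ = -57/2 (multiplicity 2), λ = -3/2 (multiplicity 2), λ = -1/2 (multiplicity 1)

image of 1: -1/2
image of cos x: -(3/2)cos x
image of sin x: -(3/2)sin x
image of cos 2x: -(57/2)cos 2x
image of sin 2x: -(57/2)sin 2x
image of cos 3x: -(307/2)cos 3x
image of sin 3x: -(307/2)sin 3x
the matrix is diagonal; its diagonal is (-1/2, -3/2, -3/2, -57/2, -57/2, -307/2, -307/2)
for a triangular matrix the eigenvalues are the diagonal entries, with algebraic multiplicity their repetition count


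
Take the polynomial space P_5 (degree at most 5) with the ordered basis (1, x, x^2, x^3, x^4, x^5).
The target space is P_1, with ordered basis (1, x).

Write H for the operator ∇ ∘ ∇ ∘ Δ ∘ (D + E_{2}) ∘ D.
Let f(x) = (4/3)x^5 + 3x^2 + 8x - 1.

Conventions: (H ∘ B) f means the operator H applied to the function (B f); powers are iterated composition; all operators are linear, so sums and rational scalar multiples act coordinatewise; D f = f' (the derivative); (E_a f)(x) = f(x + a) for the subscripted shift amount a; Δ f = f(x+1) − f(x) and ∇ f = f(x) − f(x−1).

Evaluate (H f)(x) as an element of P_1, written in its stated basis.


g(x) = 160x + 400

D f = (20/3)x^4 + 6x + 8
D D f = (80/3)x^3 + 6
E_{2} D f = (20/3)x^4 + (160/3)x^3 + 160x^2 + (658/3)x + 380/3
(D + E_{2}) D f = (20/3)x^4 + 80x^3 + 160x^2 + (658/3)x + 398/3
Δ (D + E_{2}) D f = (80/3)x^3 + 280x^2 + (1760/3)x + 466
∇ Δ (D + E_{2}) D f = 80x^2 + 480x + 1000/3
∇ ∇ Δ (D + E_{2}) D f = 160x + 400


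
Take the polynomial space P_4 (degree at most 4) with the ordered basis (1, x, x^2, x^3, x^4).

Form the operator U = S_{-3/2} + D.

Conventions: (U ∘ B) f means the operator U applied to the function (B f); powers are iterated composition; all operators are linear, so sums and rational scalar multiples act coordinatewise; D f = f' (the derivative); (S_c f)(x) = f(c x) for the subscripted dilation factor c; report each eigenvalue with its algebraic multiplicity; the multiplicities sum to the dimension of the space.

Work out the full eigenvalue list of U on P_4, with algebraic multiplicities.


λ = -27/8 (multiplicity 1), λ = -3/2 (multiplicity 1), λ = 1 (multiplicity 1), λ = 9/4 (multiplicity 1), λ = 81/16 (multiplicity 1)

image of 1: 1
image of x: -(3/2)x + 1
image of x^2: (9/4)x^2 + 2x
image of x^3: -(27/8)x^3 + 3x^2
image of x^4: (81/16)x^4 + 4x^3
the matrix is upper triangular; its diagonal is (1, -3/2, 9/4, -27/8, 81/16)
for a triangular matrix the eigenvalues are the diagonal entries, with algebraic multiplicity their repetition count


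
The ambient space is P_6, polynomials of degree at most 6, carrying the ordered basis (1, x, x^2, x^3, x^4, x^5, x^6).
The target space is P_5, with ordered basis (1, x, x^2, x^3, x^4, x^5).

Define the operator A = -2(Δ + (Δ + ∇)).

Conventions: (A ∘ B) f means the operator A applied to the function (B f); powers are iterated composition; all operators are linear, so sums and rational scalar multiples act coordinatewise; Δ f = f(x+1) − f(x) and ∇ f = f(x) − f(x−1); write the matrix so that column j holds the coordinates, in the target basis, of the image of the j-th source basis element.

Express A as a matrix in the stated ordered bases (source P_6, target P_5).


image of 1: 0
image of x: -6
image of x^2: -12x - 2
image of x^3: -18x^2 - 6x - 6
image of x^4: -24x^3 - 12x^2 - 24x - 2
image of x^5: -30x^4 - 20x^3 - 60x^2 - 10x - 6
image of x^6: -36x^5 - 30x^4 - 120x^3 - 30x^2 - 36x - 2
each image's coordinates form column j of the matrix

the matrix is [[0, -6, -2, -6, -2, -6, -2]; [0, 0, -12, -6, -24, -10, -36]; [0, 0, 0, -18, -12, -60, -30]; [0, 0, 0, 0, -24, -20, -120]; [0, 0, 0, 0, 0, -30, -30]; [0, 0, 0, 0, 0, 0, -36]] (rows listed top to bottom)


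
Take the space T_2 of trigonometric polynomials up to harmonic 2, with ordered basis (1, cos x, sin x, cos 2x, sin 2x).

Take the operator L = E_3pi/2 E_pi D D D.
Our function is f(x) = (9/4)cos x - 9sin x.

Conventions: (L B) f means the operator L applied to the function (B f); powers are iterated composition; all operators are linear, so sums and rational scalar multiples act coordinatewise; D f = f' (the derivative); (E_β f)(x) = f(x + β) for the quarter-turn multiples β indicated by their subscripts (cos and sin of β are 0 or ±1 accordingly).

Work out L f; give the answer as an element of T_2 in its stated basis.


the image equals g(x) = (9/4)cos x - 9sin x

D f = -9cos x - (9/4)sin x
D D f = -(9/4)cos x + 9sin x
D D D f = 9cos x + (9/4)sin x
E_pi (D D D) f = -9cos x - (9/4)sin x
E_3pi/2 E_pi (D D D) f = (9/4)cos x - 9sin x


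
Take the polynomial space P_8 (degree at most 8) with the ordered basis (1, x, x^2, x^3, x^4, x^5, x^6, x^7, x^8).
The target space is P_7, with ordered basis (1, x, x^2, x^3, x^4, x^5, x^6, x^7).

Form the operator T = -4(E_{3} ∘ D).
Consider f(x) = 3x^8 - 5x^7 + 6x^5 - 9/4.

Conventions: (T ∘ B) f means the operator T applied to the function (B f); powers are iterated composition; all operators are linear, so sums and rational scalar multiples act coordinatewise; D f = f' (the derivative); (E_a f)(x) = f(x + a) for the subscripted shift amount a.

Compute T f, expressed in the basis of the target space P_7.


D f = 24x^7 - 35x^6 + 30x^4
E_{3} D f = 24x^7 + 469x^6 + 3906x^5 + 17985x^4 + 49500x^3 + 81567x^2 + 74682x + 29403
(-4(E_{3} ∘ D)) f = -96x^7 - 1876x^6 - 15624x^5 - 71940x^4 - 198000x^3 - 326268x^2 - 298728x - 117612

the image equals g(x) = -96x^7 - 1876x^6 - 15624x^5 - 71940x^4 - 198000x^3 - 326268x^2 - 298728x - 117612


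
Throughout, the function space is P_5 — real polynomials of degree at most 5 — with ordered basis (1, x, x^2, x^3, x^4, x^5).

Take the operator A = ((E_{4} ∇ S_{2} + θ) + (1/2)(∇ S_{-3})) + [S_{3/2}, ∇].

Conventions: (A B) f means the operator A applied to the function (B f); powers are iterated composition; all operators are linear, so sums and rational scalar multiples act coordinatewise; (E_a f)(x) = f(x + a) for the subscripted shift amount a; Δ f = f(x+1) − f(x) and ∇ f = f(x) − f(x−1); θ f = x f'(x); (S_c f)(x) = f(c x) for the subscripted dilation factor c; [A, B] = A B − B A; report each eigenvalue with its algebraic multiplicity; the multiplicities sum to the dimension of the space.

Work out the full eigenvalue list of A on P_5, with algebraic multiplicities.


λ = 0 (multiplicity 1), λ = 1 (multiplicity 1), λ = 2 (multiplicity 1), λ = 3 (multiplicity 1), λ = 4 (multiplicity 1), λ = 5 (multiplicity 1)

image of 1: 0
image of x: x
image of x^2: 2x^2 + (31/2)x + 99/4
image of x^3: 3x^3 - (159/8)x^2 + (1713/8)x + 2241/8
image of x^4: 4x^4 + (877/4)x^3 + (3567/8)x^2 + (10063/4)x + 44217/16
image of x^5: 5x^5 - (14725/32)x^4 + (55955/16)x^3 + (169145/16)x^2 + (916415/32)x + 795645/32
the matrix is upper triangular; its diagonal is (0, 1, 2, 3, 4, 5)
for a triangular matrix the eigenvalues are the diagonal entries, with algebraic multiplicity their repetition count


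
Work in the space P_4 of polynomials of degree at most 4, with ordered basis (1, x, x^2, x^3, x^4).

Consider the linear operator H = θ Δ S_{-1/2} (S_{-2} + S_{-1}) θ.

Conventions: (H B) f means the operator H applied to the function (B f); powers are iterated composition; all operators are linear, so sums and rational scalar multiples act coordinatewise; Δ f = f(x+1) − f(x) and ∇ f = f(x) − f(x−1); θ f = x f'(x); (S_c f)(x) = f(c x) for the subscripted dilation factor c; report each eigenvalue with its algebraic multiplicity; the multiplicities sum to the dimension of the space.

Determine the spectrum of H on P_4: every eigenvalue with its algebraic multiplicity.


λ = 0 (multiplicity 5)

image of 1: 0
image of x: 0
image of x^2: 5x
image of x^3: (81/4)x^2 + (81/8)x
image of x^4: 51x^3 + 51x^2 + 17x
the matrix is upper triangular; its diagonal is (0, 0, 0, 0, 0)
for a triangular matrix the eigenvalues are the diagonal entries, with algebraic multiplicity their repetition count


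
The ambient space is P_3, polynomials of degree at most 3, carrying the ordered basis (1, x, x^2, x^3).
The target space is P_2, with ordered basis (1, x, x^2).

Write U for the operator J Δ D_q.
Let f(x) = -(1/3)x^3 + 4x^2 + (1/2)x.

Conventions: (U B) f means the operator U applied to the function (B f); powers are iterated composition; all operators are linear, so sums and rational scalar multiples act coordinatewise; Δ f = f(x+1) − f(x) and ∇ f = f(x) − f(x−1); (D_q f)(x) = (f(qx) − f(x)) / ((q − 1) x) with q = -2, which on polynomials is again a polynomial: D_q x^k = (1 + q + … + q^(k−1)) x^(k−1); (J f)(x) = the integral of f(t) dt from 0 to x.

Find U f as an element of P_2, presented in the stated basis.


the result is g(x) = -x^2 - 5x

D_q f = -x^2 - 4x + 1/2
Δ D_q f = -2x - 5
J Δ D_q f = -x^2 - 5x


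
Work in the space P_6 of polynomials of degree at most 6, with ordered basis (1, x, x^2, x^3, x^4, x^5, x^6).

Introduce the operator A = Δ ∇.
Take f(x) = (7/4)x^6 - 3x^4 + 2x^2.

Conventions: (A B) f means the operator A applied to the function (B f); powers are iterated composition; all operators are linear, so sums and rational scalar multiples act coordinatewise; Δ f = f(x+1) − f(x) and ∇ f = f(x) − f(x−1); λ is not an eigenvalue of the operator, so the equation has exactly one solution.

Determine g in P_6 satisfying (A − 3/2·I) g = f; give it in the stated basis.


g(x) = -(7/6)x^6 - (64/3)x^4 - (586/3)x^2 - 2614/9

write g with unknown coordinates in the stated basis and equate coefficients in (A − 3/2·I) g = f
solving from the highest basis element down gives g = -(7/6)x^6 - (64/3)x^4 - (586/3)x^2 - 2614/9
check: A g = -35x^4 - 291x^2 - 1307/3
so A g − 3/2·g = (7/4)x^6 - 3x^4 + 2x^2 = f ✓


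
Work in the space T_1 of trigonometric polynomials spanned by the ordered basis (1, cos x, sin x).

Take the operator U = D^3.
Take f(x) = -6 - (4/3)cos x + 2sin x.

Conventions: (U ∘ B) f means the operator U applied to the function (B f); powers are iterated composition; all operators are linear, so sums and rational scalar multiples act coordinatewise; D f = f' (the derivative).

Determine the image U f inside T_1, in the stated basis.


the image equals g(x) = -2cos x - (4/3)sin x

D f = 2cos x + (4/3)sin x
D D f = (4/3)cos x - 2sin x
D D D f = -2cos x - (4/3)sin x


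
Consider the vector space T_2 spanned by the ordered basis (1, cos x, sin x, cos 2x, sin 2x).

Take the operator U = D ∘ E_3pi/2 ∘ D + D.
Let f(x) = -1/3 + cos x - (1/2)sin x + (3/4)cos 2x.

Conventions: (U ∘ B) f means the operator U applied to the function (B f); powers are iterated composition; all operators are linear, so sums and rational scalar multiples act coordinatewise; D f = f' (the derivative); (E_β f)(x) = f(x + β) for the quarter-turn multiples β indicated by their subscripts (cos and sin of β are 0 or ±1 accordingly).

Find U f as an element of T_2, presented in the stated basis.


D f = -(1/2)cos x - sin x - (3/2)sin 2x
E_3pi/2 D f = cos x - (1/2)sin x + (3/2)sin 2x
D E_3pi/2 D f = -(1/2)cos x - sin x + 3cos 2x
D f = -(1/2)cos x - sin x - (3/2)sin 2x
(D ∘ E_3pi/2 ∘ D + D) f = -cos x - 2sin x + 3cos 2x - (3/2)sin 2x

g(x) = -cos x - 2sin x + 3cos 2x - (3/2)sin 2x


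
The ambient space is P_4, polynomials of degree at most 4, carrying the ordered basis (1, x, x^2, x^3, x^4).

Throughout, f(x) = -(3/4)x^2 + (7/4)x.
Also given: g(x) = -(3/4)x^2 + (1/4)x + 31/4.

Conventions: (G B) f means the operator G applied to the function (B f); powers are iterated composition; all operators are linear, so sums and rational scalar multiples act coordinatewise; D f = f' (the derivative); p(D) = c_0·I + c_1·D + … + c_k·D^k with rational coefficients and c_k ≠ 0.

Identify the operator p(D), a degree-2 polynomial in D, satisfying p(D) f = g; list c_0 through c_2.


D^0 f = -(3/4)x^2 + (7/4)x
D^1 f = -(3/2)x + 7/4
D^2 f = -3/2
matching coefficients of g against c_0 f + c_1 Df + … from the top degree down determines the c_i
solution: c_0 = 1, c_1 = 1, c_2 = -4

p(D) = I + D − 4·D^2, i.e. c_0 = 1, c_1 = 1, c_2 = -4


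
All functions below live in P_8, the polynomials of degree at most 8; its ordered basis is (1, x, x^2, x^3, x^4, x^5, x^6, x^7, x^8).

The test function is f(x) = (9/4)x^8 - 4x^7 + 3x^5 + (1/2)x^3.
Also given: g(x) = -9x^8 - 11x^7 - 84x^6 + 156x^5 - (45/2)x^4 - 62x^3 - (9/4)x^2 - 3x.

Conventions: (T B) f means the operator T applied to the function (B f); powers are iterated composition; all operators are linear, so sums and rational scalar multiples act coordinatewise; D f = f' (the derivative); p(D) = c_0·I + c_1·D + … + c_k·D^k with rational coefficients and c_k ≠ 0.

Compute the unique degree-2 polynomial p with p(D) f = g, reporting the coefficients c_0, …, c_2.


p(D) = -4·I − (3/2)·D − D^2, i.e. c_0 = -4, c_1 = -3/2, c_2 = -1

D^0 f = (9/4)x^8 - 4x^7 + 3x^5 + (1/2)x^3
D^1 f = 18x^7 - 28x^6 + 15x^4 + (3/2)x^2
D^2 f = 126x^6 - 168x^5 + 60x^3 + 3x
matching coefficients of g against c_0 f + c_1 Df + … from the top degree down determines the c_i
solution: c_0 = -4, c_1 = -3/2, c_2 = -1


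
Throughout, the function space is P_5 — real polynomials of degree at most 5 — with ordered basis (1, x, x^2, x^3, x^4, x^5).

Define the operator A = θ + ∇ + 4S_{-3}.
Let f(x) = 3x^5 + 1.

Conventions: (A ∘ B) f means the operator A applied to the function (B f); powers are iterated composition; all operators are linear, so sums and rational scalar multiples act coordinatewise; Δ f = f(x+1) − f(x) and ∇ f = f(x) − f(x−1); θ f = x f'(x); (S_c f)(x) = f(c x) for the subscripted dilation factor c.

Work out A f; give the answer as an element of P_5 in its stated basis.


the image equals g(x) = -2901x^5 + 15x^4 - 30x^3 + 30x^2 - 15x + 7

θ f = 15x^5
∇ f = 15x^4 - 30x^3 + 30x^2 - 15x + 3
S_{-3} f = -729x^5 + 1
(4S_{-3}) f = -2916x^5 + 4
(θ + ∇ + 4S_{-3}) f = -2901x^5 + 15x^4 - 30x^3 + 30x^2 - 15x + 7


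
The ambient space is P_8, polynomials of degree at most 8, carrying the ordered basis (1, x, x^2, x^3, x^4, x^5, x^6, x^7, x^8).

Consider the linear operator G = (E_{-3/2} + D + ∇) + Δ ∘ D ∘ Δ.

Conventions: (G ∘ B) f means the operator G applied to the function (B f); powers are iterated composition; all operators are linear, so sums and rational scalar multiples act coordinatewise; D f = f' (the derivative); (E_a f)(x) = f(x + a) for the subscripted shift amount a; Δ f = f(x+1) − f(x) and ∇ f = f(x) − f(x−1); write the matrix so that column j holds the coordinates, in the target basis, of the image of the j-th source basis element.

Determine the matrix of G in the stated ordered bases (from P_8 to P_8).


image of 1: 1
image of x: x + 1/2
image of x^2: x^2 + x + 5/4
image of x^3: x^3 + (3/2)x^2 + (15/4)x + 29/8
image of x^4: x^4 + 2x^3 + (15/2)x^2 + (29/2)x + 449/16
image of x^5: x^5 + (5/2)x^4 + (25/2)x^3 + (145/4)x^2 + (2245/16)x + 2029/32
image of x^6: x^6 + 3x^5 + (75/4)x^4 + (145/2)x^3 + (6735/16)x^2 + (6087/16)x + 12185/64
image of x^7: x^7 + (7/2)x^6 + (105/4)x^5 + (1015/8)x^4 + (15715/16)x^3 + (42609/32)x^2 + (85295/64)x + 53493/128
image of x^8: x^8 + 4x^7 + 35x^6 + 203x^5 + (15715/8)x^4 + (14203/4)x^3 + (85295/16)x^2 + (53493/16)x + 264353/256
each image's coordinates form column j of the matrix

the matrix is [[1, 1/2, 5/4, 29/8, 449/16, 2029/32, 12185/64, 53493/128, 264353/256]; [0, 1, 1, 15/4, 29/2, 2245/16, 6087/16, 85295/64, 53493/16]; [0, 0, 1, 3/2, 15/2, 145/4, 6735/16, 42609/32, 85295/16]; [0, 0, 0, 1, 2, 25/2, 145/2, 15715/16, 14203/4]; [0, 0, 0, 0, 1, 5/2, 75/4, 1015/8, 15715/8]; [0, 0, 0, 0, 0, 1, 3, 105/4, 203]; [0, 0, 0, 0, 0, 0, 1, 7/2, 35]; [0, 0, 0, 0, 0, 0, 0, 1, 4]; [0, 0, 0, 0, 0, 0, 0, 0, 1]] (rows listed top to bottom)


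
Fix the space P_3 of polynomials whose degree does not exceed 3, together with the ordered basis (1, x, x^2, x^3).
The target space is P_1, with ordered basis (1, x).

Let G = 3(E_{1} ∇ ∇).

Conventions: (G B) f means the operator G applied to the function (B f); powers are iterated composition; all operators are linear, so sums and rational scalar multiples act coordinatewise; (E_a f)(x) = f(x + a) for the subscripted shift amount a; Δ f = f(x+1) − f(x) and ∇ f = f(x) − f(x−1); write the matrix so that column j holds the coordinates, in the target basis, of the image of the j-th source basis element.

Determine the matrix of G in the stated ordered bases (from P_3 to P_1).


image of 1: 0
image of x: 0
image of x^2: 6
image of x^3: 18x
each image's coordinates form column j of the matrix

the matrix is [[0, 0, 6, 0]; [0, 0, 0, 18]] (rows listed top to bottom)


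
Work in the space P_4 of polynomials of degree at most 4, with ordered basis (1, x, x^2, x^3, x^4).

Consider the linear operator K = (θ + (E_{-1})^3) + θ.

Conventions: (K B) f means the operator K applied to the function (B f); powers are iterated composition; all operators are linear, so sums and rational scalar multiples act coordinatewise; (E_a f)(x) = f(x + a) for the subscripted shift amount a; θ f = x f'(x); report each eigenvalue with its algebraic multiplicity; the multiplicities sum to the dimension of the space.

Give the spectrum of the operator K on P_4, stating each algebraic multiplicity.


image of 1: 1
image of x: 3x - 3
image of x^2: 5x^2 - 6x + 9
image of x^3: 7x^3 - 9x^2 + 27x - 27
image of x^4: 9x^4 - 12x^3 + 54x^2 - 108x + 81
the matrix is upper triangular; its diagonal is (1, 3, 5, 7, 9)
for a triangular matrix the eigenvalues are the diagonal entries, with algebraic multiplicity their repetition count

λ = 1 (multiplicity 1), λ = 3 (multiplicity 1), λ = 5 (multiplicity 1), λ = 7 (multiplicity 1), λ = 9 (multiplicity 1)


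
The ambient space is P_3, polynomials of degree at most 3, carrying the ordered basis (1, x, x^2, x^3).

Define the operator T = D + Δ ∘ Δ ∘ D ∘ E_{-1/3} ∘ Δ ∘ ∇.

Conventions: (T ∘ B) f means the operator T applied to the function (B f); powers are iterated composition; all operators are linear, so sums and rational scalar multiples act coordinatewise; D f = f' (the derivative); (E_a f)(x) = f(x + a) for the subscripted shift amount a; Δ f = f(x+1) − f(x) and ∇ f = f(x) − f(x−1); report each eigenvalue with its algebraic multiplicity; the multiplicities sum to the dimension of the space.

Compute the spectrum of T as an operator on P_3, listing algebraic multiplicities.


image of 1: 0
image of x: 1
image of x^2: 2x
image of x^3: 3x^2
the matrix is upper triangular; its diagonal is (0, 0, 0, 0)
for a triangular matrix the eigenvalues are the diagonal entries, with algebraic multiplicity their repetition count

λ = 0 (multiplicity 4)


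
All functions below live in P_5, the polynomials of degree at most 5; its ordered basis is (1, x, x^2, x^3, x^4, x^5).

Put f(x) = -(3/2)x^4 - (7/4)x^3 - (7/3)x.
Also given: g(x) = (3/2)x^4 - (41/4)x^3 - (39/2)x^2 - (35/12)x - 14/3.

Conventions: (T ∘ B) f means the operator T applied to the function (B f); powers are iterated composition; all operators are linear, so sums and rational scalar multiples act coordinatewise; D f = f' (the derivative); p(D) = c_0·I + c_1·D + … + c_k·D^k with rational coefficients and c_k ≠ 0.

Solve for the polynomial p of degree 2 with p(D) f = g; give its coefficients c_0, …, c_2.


c_0 = -1, c_1 = 2, c_2 = 1/2

D^0 f = -(3/2)x^4 - (7/4)x^3 - (7/3)x
D^1 f = -6x^3 - (21/4)x^2 - 7/3
D^2 f = -18x^2 - (21/2)x
matching coefficients of g against c_0 f + c_1 Df + … from the top degree down determines the c_i
solution: c_0 = -1, c_1 = 2, c_2 = 1/2
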